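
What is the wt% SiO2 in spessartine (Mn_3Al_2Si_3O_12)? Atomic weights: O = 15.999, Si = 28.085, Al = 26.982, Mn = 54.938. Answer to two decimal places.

36.41 wt%

Molar mass of Mn_3Al_2Si_3O_12 = 3*54.938 + 2*26.982 + 3*28.085 + 12*15.999 = 495.021 g/mol.
Each formula unit contains 3 Si, equivalent to 3/1 = 3.0000 mol SiO2.
M(SiO2) = 1×28.085 + 2×15.999 = 60.083 g/mol.
Mass of SiO2 per formula unit = 3.0000 × 60.083 = 180.249 g.
SiO2 wt% = 180.249 / 495.021 × 100 = 36.41%.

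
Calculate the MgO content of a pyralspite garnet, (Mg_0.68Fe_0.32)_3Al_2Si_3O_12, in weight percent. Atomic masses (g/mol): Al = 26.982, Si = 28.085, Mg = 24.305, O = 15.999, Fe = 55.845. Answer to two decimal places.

18.97 wt%

Formula mass = 433.400 g/mol.
2.04 Mg → 2.0400 mol MgO per formula unit; M(MgO) = 40.304, so MgO mass = 82.220 g.
82.220/433.400 × 100 = 18.97 wt%.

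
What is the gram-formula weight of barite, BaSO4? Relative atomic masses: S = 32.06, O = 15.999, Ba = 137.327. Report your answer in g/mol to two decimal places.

233.38 g/mol

The formula mass is the sum 1*137.327 + 1*32.06 + 4*15.999.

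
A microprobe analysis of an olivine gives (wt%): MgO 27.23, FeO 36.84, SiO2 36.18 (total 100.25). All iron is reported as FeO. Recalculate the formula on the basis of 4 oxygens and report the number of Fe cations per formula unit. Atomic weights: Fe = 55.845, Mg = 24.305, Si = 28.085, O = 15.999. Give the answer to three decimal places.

27.23 wt% MgO ÷ 40.304 g/mol = 0.67562 mol, giving 0.67562 Mg and 0.67562 O.
36.84 wt% FeO ÷ 71.844 g/mol = 0.51278 mol, giving 0.51278 Fe and 0.51278 O.
36.18 wt% SiO2 ÷ 60.083 g/mol = 0.60217 mol, giving 0.60217 Si and 1.20434 O.
Oxygen sums to 2.39274; scaling by 4/2.39274 = 1.67172 puts the formula on 4 O.
Fe: 0.51278 × 1.67172 = 0.857 atoms per formula unit.

0.857 Fe apfu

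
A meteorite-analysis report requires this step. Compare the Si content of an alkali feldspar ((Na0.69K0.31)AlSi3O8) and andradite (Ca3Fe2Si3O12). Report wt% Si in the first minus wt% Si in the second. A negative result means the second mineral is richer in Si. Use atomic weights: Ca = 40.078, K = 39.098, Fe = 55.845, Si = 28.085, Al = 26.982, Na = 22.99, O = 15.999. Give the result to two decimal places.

Si in (Na0.69K0.31)AlSi3O8: molar mass 267.212 g/mol; 3×28.085 = 84.255 g → 31.53 wt%.
Si in Ca3Fe2Si3O12: molar mass 508.167 g/mol; 3×28.085 = 84.255 g → 16.58 wt%.
Difference = 31.53 − 16.58 = 14.95 percentage points.

14.95 percentage points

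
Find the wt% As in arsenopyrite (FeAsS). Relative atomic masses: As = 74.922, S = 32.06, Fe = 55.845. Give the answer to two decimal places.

46.01 weight percent

M(FeAsS) = 162.827 g/mol.
As contributes 1 × 74.922 = 74.922 g per mole.
74.922/162.827 = 0.4601 → 46.01%.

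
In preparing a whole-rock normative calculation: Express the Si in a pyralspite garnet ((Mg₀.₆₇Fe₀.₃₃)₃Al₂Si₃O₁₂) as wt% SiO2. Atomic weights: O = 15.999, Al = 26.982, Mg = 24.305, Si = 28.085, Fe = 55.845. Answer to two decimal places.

Formula mass = 434.347 g/mol.
3 Si → 3.0000 mol SiO2 per formula unit; M(SiO2) = 60.083, so SiO2 mass = 180.249 g.
180.249/434.347 × 100 = 41.50 wt%.

41.50 wt%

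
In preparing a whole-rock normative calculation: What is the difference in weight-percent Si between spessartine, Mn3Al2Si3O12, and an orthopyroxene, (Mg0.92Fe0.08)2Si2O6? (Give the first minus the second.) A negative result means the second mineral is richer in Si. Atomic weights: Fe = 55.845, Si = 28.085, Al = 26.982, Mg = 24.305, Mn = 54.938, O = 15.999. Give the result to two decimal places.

M(Mn3Al2Si3O12) = 495.021 g/mol, so wt% Si = 84.255/495.021 × 100 = 17.02%.
M((Mg0.92Fe0.08)2Si2O6) = 205.820 g/mol, so wt% Si = 56.170/205.820 × 100 = 27.29%.
17.02 − 27.29 = -10.27 pp.

-10.27 percentage points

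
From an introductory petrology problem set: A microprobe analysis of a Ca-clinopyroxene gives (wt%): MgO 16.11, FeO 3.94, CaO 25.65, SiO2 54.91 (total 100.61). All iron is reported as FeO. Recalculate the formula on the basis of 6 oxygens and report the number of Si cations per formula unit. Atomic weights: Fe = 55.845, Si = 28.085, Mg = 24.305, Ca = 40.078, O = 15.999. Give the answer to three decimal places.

16.11 wt% MgO ÷ 40.304 g/mol = 0.39971 mol, giving 0.39971 Mg and 0.39971 O.
3.94 wt% FeO ÷ 71.844 g/mol = 0.05484 mol, giving 0.05484 Fe and 0.05484 O.
25.65 wt% CaO ÷ 56.077 g/mol = 0.45741 mol, giving 0.45741 Ca and 0.45741 O.
54.91 wt% SiO2 ÷ 60.083 g/mol = 0.91390 mol, giving 0.91390 Si and 1.82780 O.
Oxygen sums to 2.73976; scaling by 6/2.73976 = 2.18997 puts the formula on 6 O.
Si: 0.91390 × 2.18997 = 2.001 atoms per formula unit.

2.001 Si apfu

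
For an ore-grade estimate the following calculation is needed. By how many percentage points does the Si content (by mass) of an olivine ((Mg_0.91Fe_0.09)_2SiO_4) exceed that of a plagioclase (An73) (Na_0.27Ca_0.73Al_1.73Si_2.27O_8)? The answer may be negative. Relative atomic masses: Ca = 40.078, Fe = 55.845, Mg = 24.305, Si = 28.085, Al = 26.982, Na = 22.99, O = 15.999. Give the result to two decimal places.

-4.09 percentage points

Si in (Mg_0.91Fe_0.09)_2SiO_4: molar mass 146.368 g/mol; 1×28.085 = 28.085 g → 19.19 wt%.
Si in Na_0.27Ca_0.73Al_1.73Si_2.27O_8: molar mass 273.888 g/mol; 2.27×28.085 = 63.753 g → 23.28 wt%.
Difference = 19.19 − 23.28 = -4.09 percentage points.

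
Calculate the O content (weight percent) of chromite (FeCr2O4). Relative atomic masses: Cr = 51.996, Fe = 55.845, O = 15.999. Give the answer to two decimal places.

Formula mass = 1*55.845 + 2*51.996 + 4*15.999 = 223.833 g/mol, of which 63.996 g is O.
So O makes up 63.996/223.833 = 0.2859 of the mass, i.e. 28.59%.

28.59 weight percent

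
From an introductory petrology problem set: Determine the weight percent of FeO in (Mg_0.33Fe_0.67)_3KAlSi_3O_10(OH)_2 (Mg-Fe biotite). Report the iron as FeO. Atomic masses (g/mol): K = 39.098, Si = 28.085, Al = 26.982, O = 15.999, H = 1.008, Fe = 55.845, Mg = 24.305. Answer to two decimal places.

M((Mg_0.33Fe_0.67)_3KAlSi_3O_10(OH)_2) = 480.649 g/mol; M(FeO) = 71.844 g/mol.
Moles FeO per formula unit = 2.01 Fe ÷ 1 = 2.0100.
FeO fraction = (2.0100 × 71.844) / 480.649 = 144.406/480.649 = 0.3004.

30.04 wt%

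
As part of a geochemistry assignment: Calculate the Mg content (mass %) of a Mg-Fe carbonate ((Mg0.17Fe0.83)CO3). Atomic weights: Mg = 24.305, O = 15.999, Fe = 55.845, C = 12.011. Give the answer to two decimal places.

Formula mass = 0.17×24.305 + 0.83×55.845 + 1×12.011 + 3×15.999 = 110.491 g/mol, of which 4.132 g is Mg.
So Mg makes up 4.132/110.491 = 0.0374 of the mass, i.e. 3.74%.

3.74 mass %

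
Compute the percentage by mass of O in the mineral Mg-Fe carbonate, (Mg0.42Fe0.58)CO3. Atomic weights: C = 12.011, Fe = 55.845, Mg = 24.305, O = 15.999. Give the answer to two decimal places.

Formula mass = 0.42·24.305 + 0.58·55.845 + 1·12.011 + 3·15.999 = 102.606 g/mol, of which 47.997 g is O.
So O makes up 47.997/102.606 = 0.4678 of the mass, i.e. 46.78%.

46.78 wt%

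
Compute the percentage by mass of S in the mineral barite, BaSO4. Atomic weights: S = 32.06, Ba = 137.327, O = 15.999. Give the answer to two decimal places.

13.74 wt%

M(BaSO4) = 233.383 g/mol.
S contributes 1 × 32.06 = 32.060 g per mole.
32.060/233.383 = 0.1374 → 13.74%.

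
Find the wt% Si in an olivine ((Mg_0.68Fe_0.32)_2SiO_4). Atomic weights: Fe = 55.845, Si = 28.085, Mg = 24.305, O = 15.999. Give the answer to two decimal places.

17.46 wt%

Formula mass = 1.36*24.305 + 0.64*55.845 + 1*28.085 + 4*15.999 = 160.877 g/mol, of which 28.085 g is Si.
So Si makes up 28.085/160.877 = 0.1746 of the mass, i.e. 17.46%.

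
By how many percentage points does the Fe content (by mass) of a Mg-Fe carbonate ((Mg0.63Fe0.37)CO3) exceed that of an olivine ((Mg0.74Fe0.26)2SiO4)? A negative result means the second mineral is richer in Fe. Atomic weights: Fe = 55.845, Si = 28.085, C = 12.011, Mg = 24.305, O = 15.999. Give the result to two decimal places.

3.04 percentage points

Fe in (Mg0.63Fe0.37)CO3: molar mass 95.983 g/mol; 0.37×55.845 = 20.663 g → 21.53 wt%.
Fe in (Mg0.74Fe0.26)2SiO4: molar mass 157.092 g/mol; 0.52×55.845 = 29.039 g → 18.49 wt%.
Difference = 21.53 − 18.49 = 3.04 percentage points.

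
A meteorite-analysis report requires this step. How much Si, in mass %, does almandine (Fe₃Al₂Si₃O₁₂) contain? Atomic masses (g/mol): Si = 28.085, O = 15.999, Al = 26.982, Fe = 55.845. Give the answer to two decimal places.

Molar mass of Fe₃Al₂Si₃O₁₂: 3×55.845 + 2×26.982 + 3×28.085 + 12×15.999 = 497.742 g/mol.
Mass of Si per formula unit: 3 × 28.085 = 84.255 g.
Weight fraction Si = 84.255 / 497.742 = 0.1693.

16.93 mass %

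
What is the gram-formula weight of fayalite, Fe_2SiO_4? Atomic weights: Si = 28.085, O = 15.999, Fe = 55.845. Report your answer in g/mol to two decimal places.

The formula mass is the sum 2×55.845 + 1×28.085 + 4×15.999.

203.77 g/mol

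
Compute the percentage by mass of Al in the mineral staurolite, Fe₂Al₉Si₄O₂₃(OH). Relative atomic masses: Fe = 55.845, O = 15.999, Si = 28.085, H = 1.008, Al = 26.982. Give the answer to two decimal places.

Formula mass = 2×55.845 + 9×26.982 + 4×28.085 + 24×15.999 + 1×1.008 = 851.852 g/mol, of which 242.838 g is Al.
So Al makes up 242.838/851.852 = 0.2851 of the mass, i.e. 28.51%.

28.51 wt%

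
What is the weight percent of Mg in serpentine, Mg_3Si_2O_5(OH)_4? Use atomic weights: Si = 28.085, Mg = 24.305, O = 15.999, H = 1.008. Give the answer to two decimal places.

26.31 weight percent

M(Mg_3Si_2O_5(OH)_4) = 277.108 g/mol.
Mg contributes 3 × 24.305 = 72.915 g per mole.
72.915/277.108 = 0.2631 → 26.31%.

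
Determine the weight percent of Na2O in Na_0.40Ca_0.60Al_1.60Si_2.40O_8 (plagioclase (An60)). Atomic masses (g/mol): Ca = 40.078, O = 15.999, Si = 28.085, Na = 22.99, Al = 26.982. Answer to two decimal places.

Molar mass of Na_0.40Ca_0.60Al_1.60Si_2.40O_8 = 0.40·22.99 + 0.60·40.078 + 1.60·26.982 + 2.40·28.085 + 8·15.999 = 271.810 g/mol.
Each formula unit contains 0.40 Na, equivalent to 0.40/2 = 0.2000 mol Na2O.
M(Na2O) = 2×22.99 + 1×15.999 = 61.979 g/mol.
Mass of Na2O per formula unit = 0.2000 × 61.979 = 12.396 g.
Na2O wt% = 12.396 / 271.810 × 100 = 4.56%.

4.56 wt%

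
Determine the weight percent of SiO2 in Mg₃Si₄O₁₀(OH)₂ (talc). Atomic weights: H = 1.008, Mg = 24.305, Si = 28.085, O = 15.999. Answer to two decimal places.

Formula mass = 379.259 g/mol.
4 Si → 4.0000 mol SiO2 per formula unit; M(SiO2) = 60.083, so SiO2 mass = 240.332 g.
240.332/379.259 × 100 = 63.37 wt%.

63.37 wt%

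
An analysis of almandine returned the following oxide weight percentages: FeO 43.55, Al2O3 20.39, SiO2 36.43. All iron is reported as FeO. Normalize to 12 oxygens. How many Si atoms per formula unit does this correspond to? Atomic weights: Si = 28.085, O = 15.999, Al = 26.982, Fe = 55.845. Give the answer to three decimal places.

3.008 Si apfu

43.55 wt% FeO ÷ 71.844 g/mol = 0.60617 mol, giving 0.60617 Fe and 0.60617 O.
20.39 wt% Al2O3 ÷ 101.961 g/mol = 0.19998 mol, giving 0.39996 Al and 0.59994 O.
36.43 wt% SiO2 ÷ 60.083 g/mol = 0.60633 mol, giving 0.60633 Si and 1.21266 O.
Oxygen sums to 2.41877; scaling by 12/2.41877 = 4.96120 puts the formula on 12 O.
Si: 0.60633 × 4.96120 = 3.008 atoms per formula unit.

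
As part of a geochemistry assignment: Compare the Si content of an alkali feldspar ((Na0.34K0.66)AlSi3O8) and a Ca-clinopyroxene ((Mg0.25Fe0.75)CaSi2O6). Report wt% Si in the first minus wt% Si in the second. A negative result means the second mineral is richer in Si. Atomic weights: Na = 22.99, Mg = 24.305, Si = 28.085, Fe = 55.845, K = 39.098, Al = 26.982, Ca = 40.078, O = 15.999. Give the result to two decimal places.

First mineral: 84.255 g Si in 272.850 g formula = 30.88 wt% Si.
Second mineral: 56.170 g Si in 240.202 g formula = 23.38 wt% Si.
30.88% − 23.38% gives a difference of 7.50 percentage points.

7.50 percentage points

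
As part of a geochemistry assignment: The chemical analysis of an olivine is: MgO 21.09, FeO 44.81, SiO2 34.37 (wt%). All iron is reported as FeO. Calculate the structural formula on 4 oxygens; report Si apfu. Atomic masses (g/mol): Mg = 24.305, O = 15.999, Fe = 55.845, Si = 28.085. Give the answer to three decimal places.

MgO (M=40.304): mol = 0.52327; Mg = 0.52327, O = 0.52327.
FeO (M=71.844): mol = 0.62371; Fe = 0.62371, O = 0.62371.
SiO2 (M=60.083): mol = 0.57204; Si = 0.57204, O = 1.14408.
ΣO = 2.29106; factor = 4/ΣO = 1.74592.
Si apfu = 0.57204 × 1.74592 = 0.999.

0.999 Si apfu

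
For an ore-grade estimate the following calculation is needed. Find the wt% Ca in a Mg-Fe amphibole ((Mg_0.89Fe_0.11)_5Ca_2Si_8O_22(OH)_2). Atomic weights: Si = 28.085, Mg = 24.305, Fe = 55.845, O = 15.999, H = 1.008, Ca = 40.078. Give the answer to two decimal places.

9.66 mass %

Formula mass = 4.45*24.305 + 0.55*55.845 + 2*40.078 + 8*28.085 + 24*15.999 + 2*1.008 = 829.700 g/mol, of which 80.156 g is Ca.
So Ca makes up 80.156/829.700 = 0.0966 of the mass, i.e. 9.66%.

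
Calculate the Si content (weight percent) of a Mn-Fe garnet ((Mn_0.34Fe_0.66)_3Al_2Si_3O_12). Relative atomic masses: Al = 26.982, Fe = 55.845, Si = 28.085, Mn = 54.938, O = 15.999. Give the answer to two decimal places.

Molar mass of (Mn_0.34Fe_0.66)_3Al_2Si_3O_12: 1.02*54.938 + 1.98*55.845 + 2*26.982 + 3*28.085 + 12*15.999 = 496.817 g/mol.
Mass of Si per formula unit: 3 × 28.085 = 84.255 g.
Weight fraction Si = 84.255 / 496.817 = 0.1696.

16.96 weight percent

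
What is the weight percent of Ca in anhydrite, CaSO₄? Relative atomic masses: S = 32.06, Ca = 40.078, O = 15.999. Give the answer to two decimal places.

29.44 weight percent

Molar mass of CaSO₄: 1·40.078 + 1·32.06 + 4·15.999 = 136.134 g/mol.
Mass of Ca per formula unit: 1 × 40.078 = 40.078 g.
Weight fraction Ca = 40.078 / 136.134 = 0.2944.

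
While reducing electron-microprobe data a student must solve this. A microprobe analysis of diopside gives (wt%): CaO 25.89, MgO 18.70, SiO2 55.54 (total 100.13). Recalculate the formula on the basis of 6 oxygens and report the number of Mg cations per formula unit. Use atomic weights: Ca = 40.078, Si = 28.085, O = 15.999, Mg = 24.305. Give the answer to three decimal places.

1.003 Mg apfu

CaO: 25.89/56.077 = 0.46169 mol → 0.46169 mol Ca, 0.46169 mol O.
MgO: 18.70/40.304 = 0.46397 mol → 0.46397 mol Mg, 0.46397 mol O.
SiO2: 55.54/60.083 = 0.92439 mol → 0.92439 mol Si, 1.84878 mol O.
Total oxygen = 2.77444 mol. Normalization factor = 6/2.77444 = 2.16260.
Mg per 6 O = 0.46397 × 2.16260 = 1.003.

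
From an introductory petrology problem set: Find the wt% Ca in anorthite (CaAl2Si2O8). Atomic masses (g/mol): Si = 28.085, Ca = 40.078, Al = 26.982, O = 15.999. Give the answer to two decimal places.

14.41 weight percent

M(CaAl2Si2O8) = 278.204 g/mol.
Ca contributes 1 × 40.078 = 40.078 g per mole.
40.078/278.204 = 0.1441 → 14.41%.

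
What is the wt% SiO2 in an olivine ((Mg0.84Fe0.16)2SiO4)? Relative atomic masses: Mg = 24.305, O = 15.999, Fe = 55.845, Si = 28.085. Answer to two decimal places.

Formula mass = 150.784 g/mol.
1 Si → 1.0000 mol SiO2 per formula unit; M(SiO2) = 60.083, so SiO2 mass = 60.083 g.
60.083/150.784 × 100 = 39.85 wt%.

39.85 wt%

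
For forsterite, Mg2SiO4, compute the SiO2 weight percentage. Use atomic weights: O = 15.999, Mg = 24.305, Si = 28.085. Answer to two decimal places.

42.71 wt%

Molar mass of Mg2SiO4 = 2×24.305 + 1×28.085 + 4×15.999 = 140.691 g/mol.
Each formula unit contains 1 Si, equivalent to 1/1 = 1.0000 mol SiO2.
M(SiO2) = 1×28.085 + 2×15.999 = 60.083 g/mol.
Mass of SiO2 per formula unit = 1.0000 × 60.083 = 60.083 g.
SiO2 wt% = 60.083 / 140.691 × 100 = 42.71%.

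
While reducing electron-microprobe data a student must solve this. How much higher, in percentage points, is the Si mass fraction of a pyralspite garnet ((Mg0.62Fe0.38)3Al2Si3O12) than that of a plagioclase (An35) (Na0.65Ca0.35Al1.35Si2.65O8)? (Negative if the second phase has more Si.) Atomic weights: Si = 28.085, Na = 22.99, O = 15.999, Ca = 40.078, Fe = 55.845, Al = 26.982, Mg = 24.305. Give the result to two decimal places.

First mineral: 84.255 g Si in 439.078 g formula = 19.19 wt% Si.
Second mineral: 74.425 g Si in 267.814 g formula = 27.79 wt% Si.
19.19% − 27.79% gives a difference of -8.60 percentage points.

-8.60 percentage points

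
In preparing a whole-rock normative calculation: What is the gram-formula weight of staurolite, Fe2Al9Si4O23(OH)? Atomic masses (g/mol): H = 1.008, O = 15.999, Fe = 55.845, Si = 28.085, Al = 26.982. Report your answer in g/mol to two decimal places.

The formula mass is the sum 2×55.845 + 9×26.982 + 4×28.085 + 24×15.999 + 1×1.008.

851.85 g/mol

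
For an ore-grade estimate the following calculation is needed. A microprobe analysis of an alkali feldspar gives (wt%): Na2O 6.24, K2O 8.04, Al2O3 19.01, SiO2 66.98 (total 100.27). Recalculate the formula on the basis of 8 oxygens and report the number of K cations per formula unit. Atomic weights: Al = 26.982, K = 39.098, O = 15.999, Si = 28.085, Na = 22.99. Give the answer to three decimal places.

Na2O (M=61.979): mol = 0.10068; Na = 0.20136, O = 0.10068.
K2O (M=94.195): mol = 0.08535; K = 0.17070, O = 0.08535.
Al2O3 (M=101.961): mol = 0.18644; Al = 0.37288, O = 0.55932.
SiO2 (M=60.083): mol = 1.11479; Si = 1.11479, O = 2.22958.
ΣO = 2.97493; factor = 8/ΣO = 2.68914.
K apfu = 0.17070 × 2.68914 = 0.459.

0.459 K apfu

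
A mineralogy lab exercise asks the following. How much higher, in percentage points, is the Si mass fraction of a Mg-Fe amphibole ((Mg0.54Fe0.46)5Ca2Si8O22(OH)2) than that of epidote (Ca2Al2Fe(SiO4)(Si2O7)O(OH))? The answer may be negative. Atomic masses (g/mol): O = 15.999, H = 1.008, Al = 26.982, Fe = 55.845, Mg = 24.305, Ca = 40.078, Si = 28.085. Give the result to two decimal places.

First mineral: 224.680 g Si in 884.895 g formula = 25.39 wt% Si.
Second mineral: 84.255 g Si in 483.215 g formula = 17.44 wt% Si.
25.39% − 17.44% gives a difference of 7.95 percentage points.

7.95 percentage points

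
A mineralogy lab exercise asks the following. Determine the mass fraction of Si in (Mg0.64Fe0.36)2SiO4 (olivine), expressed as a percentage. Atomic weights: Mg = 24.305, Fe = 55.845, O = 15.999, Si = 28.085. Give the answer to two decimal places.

Formula mass = 1.28*24.305 + 0.72*55.845 + 1*28.085 + 4*15.999 = 163.400 g/mol, of which 28.085 g is Si.
So Si makes up 28.085/163.400 = 0.1719 of the mass, i.e. 17.19%.

17.19 weight percent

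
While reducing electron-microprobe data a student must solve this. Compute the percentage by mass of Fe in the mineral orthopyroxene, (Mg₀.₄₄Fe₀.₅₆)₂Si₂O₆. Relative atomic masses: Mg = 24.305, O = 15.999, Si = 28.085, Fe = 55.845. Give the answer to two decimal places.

26.49 wt%

M((Mg₀.₄₄Fe₀.₅₆)₂Si₂O₆) = 236.099 g/mol.
Fe contributes 1.12 × 55.845 = 62.546 g per mole.
62.546/236.099 = 0.2649 → 26.49%.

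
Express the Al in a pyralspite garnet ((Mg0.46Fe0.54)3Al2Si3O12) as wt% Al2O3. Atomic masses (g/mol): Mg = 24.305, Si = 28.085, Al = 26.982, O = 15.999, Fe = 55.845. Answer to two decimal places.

M((Mg0.46Fe0.54)3Al2Si3O12) = 454.217 g/mol; M(Al2O3) = 101.961 g/mol.
Moles Al2O3 per formula unit = 2 Al ÷ 2 = 1.0000.
Al2O3 fraction = (1.0000 × 101.961) / 454.217 = 101.961/454.217 = 0.2245.

22.45 wt%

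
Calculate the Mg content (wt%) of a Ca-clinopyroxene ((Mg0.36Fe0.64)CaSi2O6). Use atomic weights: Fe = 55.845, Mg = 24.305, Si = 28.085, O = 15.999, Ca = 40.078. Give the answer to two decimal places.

M((Mg0.36Fe0.64)CaSi2O6) = 236.733 g/mol.
Mg contributes 0.36 × 24.305 = 8.750 g per mole.
8.750/236.733 = 0.0370 → 3.70%.

3.70 wt%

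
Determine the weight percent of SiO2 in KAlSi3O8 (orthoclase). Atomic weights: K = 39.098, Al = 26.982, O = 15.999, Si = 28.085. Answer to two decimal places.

64.76 wt%

Molar mass of KAlSi3O8 = 1·39.098 + 1·26.982 + 3·28.085 + 8·15.999 = 278.327 g/mol.
Each formula unit contains 3 Si, equivalent to 3/1 = 3.0000 mol SiO2.
M(SiO2) = 1×28.085 + 2×15.999 = 60.083 g/mol.
Mass of SiO2 per formula unit = 3.0000 × 60.083 = 180.249 g.
SiO2 wt% = 180.249 / 278.327 × 100 = 64.76%.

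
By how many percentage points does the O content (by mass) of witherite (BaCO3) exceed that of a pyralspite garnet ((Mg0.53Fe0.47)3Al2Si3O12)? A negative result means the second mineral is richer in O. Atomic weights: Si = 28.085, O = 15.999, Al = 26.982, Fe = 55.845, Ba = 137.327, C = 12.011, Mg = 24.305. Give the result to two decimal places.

O in BaCO3: molar mass 197.335 g/mol; 3×15.999 = 47.997 g → 24.32 wt%.
O in (Mg0.53Fe0.47)3Al2Si3O12: molar mass 447.593 g/mol; 12×15.999 = 191.988 g → 42.89 wt%.
Difference = 24.32 − 42.89 = -18.57 percentage points.

-18.57 percentage points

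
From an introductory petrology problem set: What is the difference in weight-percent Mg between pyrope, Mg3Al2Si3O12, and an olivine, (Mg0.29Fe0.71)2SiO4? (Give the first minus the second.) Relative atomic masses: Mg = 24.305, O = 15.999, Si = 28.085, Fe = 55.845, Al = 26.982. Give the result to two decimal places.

10.49 percentage points

Mg in Mg3Al2Si3O12: molar mass 403.122 g/mol; 3×24.305 = 72.915 g → 18.09 wt%.
Mg in (Mg0.29Fe0.71)2SiO4: molar mass 185.478 g/mol; 0.58×24.305 = 14.097 g → 7.60 wt%.
Difference = 18.09 − 7.60 = 10.49 percentage points.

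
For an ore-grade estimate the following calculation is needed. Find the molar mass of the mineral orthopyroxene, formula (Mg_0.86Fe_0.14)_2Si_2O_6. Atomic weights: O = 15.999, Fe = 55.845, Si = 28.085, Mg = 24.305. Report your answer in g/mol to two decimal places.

Mg: 1.72 × 24.305 = 41.8046
Fe: 0.28 × 55.845 = 15.6366
Si: 2 × 28.085 = 56.1700
O: 6 × 15.999 = 95.9940
Summing the contributions gives the formula mass.

209.61 g/mol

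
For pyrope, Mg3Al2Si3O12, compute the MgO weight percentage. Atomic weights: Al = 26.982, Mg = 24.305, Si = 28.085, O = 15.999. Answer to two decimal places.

M(Mg3Al2Si3O12) = 403.122 g/mol; M(MgO) = 40.304 g/mol.
Moles MgO per formula unit = 3 Mg ÷ 1 = 3.0000.
MgO fraction = (3.0000 × 40.304) / 403.122 = 120.912/403.122 = 0.2999.

29.99 wt%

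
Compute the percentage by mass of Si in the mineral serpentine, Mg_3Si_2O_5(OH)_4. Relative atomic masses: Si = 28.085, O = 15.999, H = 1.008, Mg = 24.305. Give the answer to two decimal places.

Molar mass of Mg_3Si_2O_5(OH)_4: 3*24.305 + 2*28.085 + 9*15.999 + 4*1.008 = 277.108 g/mol.
Mass of Si per formula unit: 2 × 28.085 = 56.170 g.
Weight fraction Si = 56.170 / 277.108 = 0.2027.

20.27 weight percent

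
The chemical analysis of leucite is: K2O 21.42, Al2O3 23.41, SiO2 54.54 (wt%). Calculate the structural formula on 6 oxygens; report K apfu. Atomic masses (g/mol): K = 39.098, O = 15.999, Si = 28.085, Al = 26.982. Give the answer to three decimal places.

0.999 K apfu

K2O: 21.42/94.195 = 0.22740 mol → 0.45480 mol K, 0.22740 mol O.
Al2O3: 23.41/101.961 = 0.22960 mol → 0.45920 mol Al, 0.68880 mol O.
SiO2: 54.54/60.083 = 0.90774 mol → 0.90774 mol Si, 1.81548 mol O.
Total oxygen = 2.73168 mol. Normalization factor = 6/2.73168 = 2.19645.
K per 6 O = 0.45480 × 2.19645 = 0.999.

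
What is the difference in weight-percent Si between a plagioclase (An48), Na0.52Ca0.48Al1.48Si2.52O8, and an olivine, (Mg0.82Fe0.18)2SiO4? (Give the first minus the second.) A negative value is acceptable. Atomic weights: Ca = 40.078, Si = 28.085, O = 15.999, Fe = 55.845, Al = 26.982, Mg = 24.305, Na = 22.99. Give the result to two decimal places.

Si in Na0.52Ca0.48Al1.48Si2.52O8: molar mass 269.892 g/mol; 2.52×28.085 = 70.774 g → 26.22 wt%.
Si in (Mg0.82Fe0.18)2SiO4: molar mass 152.045 g/mol; 1×28.085 = 28.085 g → 18.47 wt%.
Difference = 26.22 − 18.47 = 7.75 percentage points.

7.75 percentage points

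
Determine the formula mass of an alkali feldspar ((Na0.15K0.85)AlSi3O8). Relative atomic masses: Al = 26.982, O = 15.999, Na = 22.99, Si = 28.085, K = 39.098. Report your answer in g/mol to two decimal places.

275.91 g/mol

M = 0.15(22.99) + 0.85(39.098) + 1(26.982) + 3(28.085) + 8(15.999)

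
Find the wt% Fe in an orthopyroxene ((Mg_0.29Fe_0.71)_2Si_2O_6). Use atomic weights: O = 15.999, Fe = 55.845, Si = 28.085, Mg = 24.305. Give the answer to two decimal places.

32.29 weight percent

M((Mg_0.29Fe_0.71)_2Si_2O_6) = 245.561 g/mol.
Fe contributes 1.42 × 55.845 = 79.300 g per mole.
79.300/245.561 = 0.3229 → 32.29%.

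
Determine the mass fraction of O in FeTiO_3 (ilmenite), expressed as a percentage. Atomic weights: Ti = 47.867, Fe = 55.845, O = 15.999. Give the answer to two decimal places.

31.64 wt%

M(FeTiO_3) = 151.709 g/mol.
O contributes 3 × 15.999 = 47.997 g per mole.
47.997/151.709 = 0.3164 → 31.64%.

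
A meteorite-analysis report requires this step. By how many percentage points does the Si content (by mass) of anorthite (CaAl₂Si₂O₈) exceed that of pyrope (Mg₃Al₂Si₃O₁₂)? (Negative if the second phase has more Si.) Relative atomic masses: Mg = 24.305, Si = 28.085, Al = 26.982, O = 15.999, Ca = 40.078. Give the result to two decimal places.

-0.71 percentage points

First mineral: 56.170 g Si in 278.204 g formula = 20.19 wt% Si.
Second mineral: 84.255 g Si in 403.122 g formula = 20.90 wt% Si.
20.19% − 20.90% gives a difference of -0.71 percentage points.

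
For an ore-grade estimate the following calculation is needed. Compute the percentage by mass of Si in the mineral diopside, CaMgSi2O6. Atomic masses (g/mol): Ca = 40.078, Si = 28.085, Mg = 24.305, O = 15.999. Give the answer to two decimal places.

Formula mass = 1·40.078 + 1·24.305 + 2·28.085 + 6·15.999 = 216.547 g/mol, of which 56.170 g is Si.
So Si makes up 56.170/216.547 = 0.2594 of the mass, i.e. 25.94%.

25.94 mass %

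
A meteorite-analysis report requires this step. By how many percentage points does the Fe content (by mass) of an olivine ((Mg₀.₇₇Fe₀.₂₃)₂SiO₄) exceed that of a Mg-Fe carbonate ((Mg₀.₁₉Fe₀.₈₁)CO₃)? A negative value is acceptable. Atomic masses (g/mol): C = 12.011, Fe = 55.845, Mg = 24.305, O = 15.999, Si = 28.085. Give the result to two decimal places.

-24.62 percentage points

M((Mg₀.₇₇Fe₀.₂₃)₂SiO₄) = 155.199 g/mol, so wt% Fe = 25.689/155.199 × 100 = 16.55%.
M((Mg₀.₁₉Fe₀.₈₁)CO₃) = 109.860 g/mol, so wt% Fe = 45.234/109.860 × 100 = 41.17%.
16.55 − 41.17 = -24.62 pp.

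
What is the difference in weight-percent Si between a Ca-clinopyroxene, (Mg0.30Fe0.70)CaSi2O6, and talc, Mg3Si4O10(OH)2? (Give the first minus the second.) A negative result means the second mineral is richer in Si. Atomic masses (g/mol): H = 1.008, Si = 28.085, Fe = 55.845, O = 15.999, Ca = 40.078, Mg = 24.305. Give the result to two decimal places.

-6.08 percentage points

Si in (Mg0.30Fe0.70)CaSi2O6: molar mass 238.625 g/mol; 2×28.085 = 56.170 g → 23.54 wt%.
Si in Mg3Si4O10(OH)2: molar mass 379.259 g/mol; 4×28.085 = 112.340 g → 29.62 wt%.
Difference = 23.54 − 29.62 = -6.08 percentage points.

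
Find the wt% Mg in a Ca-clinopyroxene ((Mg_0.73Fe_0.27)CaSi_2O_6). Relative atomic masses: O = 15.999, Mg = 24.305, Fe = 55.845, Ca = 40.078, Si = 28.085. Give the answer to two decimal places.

Molar mass of (Mg_0.73Fe_0.27)CaSi_2O_6: 0.73*24.305 + 0.27*55.845 + 1*40.078 + 2*28.085 + 6*15.999 = 225.063 g/mol.
Mass of Mg per formula unit: 0.73 × 24.305 = 17.743 g.
Weight fraction Mg = 17.743 / 225.063 = 0.0788.

7.88 wt%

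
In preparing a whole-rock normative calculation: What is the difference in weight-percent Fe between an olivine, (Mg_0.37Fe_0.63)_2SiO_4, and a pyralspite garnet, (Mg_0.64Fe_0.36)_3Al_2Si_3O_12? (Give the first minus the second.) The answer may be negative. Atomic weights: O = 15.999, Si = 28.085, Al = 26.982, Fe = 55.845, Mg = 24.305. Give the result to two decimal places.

M((Mg_0.37Fe_0.63)_2SiO_4) = 180.431 g/mol, so wt% Fe = 70.365/180.431 × 100 = 39.00%.
M((Mg_0.64Fe_0.36)_3Al_2Si_3O_12) = 437.185 g/mol, so wt% Fe = 60.313/437.185 × 100 = 13.80%.
39.00 − 13.80 = 25.20 pp.

25.20 percentage points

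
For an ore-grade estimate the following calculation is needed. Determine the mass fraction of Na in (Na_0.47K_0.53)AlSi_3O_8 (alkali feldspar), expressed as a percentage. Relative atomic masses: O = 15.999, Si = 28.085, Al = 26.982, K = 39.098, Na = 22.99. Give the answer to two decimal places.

M((Na_0.47K_0.53)AlSi_3O_8) = 270.756 g/mol.
Na contributes 0.47 × 22.99 = 10.805 g per mole.
10.805/270.756 = 0.0399 → 3.99%.

3.99 weight percent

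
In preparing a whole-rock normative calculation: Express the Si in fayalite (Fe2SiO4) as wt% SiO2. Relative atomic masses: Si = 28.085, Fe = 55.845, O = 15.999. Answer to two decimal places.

Formula mass = 203.771 g/mol.
1 Si → 1.0000 mol SiO2 per formula unit; M(SiO2) = 60.083, so SiO2 mass = 60.083 g.
60.083/203.771 × 100 = 29.49 wt%.

29.49 wt%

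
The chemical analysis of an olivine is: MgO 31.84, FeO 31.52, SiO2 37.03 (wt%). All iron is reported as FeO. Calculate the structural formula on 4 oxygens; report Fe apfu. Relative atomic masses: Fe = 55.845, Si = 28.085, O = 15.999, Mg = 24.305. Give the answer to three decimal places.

0.713 Fe apfu

MgO: 31.84/40.304 = 0.79000 mol → 0.79000 mol Mg, 0.79000 mol O.
FeO: 31.52/71.844 = 0.43873 mol → 0.43873 mol Fe, 0.43873 mol O.
SiO2: 37.03/60.083 = 0.61631 mol → 0.61631 mol Si, 1.23262 mol O.
Total oxygen = 2.46135 mol. Normalization factor = 4/2.46135 = 1.62512.
Fe per 4 O = 0.43873 × 1.62512 = 0.713.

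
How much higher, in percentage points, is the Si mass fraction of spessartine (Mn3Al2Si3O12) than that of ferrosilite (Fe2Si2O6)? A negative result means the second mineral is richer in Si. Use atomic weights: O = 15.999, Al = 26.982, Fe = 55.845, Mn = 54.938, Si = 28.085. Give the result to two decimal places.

First mineral: 84.255 g Si in 495.021 g formula = 17.02 wt% Si.
Second mineral: 56.170 g Si in 263.854 g formula = 21.29 wt% Si.
17.02% − 21.29% gives a difference of -4.27 percentage points.

-4.27 percentage points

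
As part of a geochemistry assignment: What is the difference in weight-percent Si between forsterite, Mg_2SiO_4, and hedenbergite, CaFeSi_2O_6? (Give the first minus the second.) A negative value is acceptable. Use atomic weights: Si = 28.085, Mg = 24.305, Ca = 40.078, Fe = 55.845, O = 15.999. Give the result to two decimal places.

-2.68 percentage points

M(Mg_2SiO_4) = 140.691 g/mol, so wt% Si = 28.085/140.691 × 100 = 19.96%.
M(CaFeSi_2O_6) = 248.087 g/mol, so wt% Si = 56.170/248.087 × 100 = 22.64%.
19.96 − 22.64 = -2.68 pp.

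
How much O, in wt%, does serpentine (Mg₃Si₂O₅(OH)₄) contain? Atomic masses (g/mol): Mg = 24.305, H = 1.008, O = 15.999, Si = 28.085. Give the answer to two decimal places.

51.96 wt%

M(Mg₃Si₂O₅(OH)₄) = 277.108 g/mol.
O contributes 9 × 15.999 = 143.991 g per mole.
143.991/277.108 = 0.5196 → 51.96%.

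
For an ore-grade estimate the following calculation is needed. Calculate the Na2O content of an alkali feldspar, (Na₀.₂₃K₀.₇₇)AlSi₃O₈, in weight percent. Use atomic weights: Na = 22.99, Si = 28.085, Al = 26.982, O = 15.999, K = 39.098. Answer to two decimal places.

M((Na₀.₂₃K₀.₇₇)AlSi₃O₈) = 274.622 g/mol; M(Na2O) = 61.979 g/mol.
Moles Na2O per formula unit = 0.23 Na ÷ 2 = 0.1150.
Na2O fraction = (0.1150 × 61.979) / 274.622 = 7.128/274.622 = 0.0260.

2.60 wt%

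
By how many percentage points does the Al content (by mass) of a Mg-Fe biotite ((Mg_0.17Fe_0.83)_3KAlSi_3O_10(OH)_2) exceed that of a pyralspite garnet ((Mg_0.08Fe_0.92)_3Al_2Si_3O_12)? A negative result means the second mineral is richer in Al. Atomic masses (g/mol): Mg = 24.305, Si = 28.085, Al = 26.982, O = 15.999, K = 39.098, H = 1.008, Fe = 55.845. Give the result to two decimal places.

M((Mg_0.17Fe_0.83)_3KAlSi_3O_10(OH)_2) = 495.789 g/mol, so wt% Al = 26.982/495.789 × 100 = 5.44%.
M((Mg_0.08Fe_0.92)_3Al_2Si_3O_12) = 490.172 g/mol, so wt% Al = 53.964/490.172 × 100 = 11.01%.
5.44 − 11.01 = -5.57 pp.

-5.57 percentage points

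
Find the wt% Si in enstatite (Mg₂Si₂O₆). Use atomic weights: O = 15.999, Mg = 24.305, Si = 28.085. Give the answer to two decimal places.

27.98 mass %

Molar mass of Mg₂Si₂O₆: 2*24.305 + 2*28.085 + 6*15.999 = 200.774 g/mol.
Mass of Si per formula unit: 2 × 28.085 = 56.170 g.
Weight fraction Si = 56.170 / 200.774 = 0.2798.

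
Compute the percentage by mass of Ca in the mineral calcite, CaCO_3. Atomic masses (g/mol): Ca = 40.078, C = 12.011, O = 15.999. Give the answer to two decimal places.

Formula mass = 1*40.078 + 1*12.011 + 3*15.999 = 100.086 g/mol, of which 40.078 g is Ca.
So Ca makes up 40.078/100.086 = 0.4004 of the mass, i.e. 40.04%.

40.04 mass %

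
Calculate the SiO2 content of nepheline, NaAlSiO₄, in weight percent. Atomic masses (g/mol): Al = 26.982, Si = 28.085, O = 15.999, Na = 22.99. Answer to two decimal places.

42.30 wt%

Molar mass of NaAlSiO₄ = 1×22.99 + 1×26.982 + 1×28.085 + 4×15.999 = 142.053 g/mol.
Each formula unit contains 1 Si, equivalent to 1/1 = 1.0000 mol SiO2.
M(SiO2) = 1×28.085 + 2×15.999 = 60.083 g/mol.
Mass of SiO2 per formula unit = 1.0000 × 60.083 = 60.083 g.
SiO2 wt% = 60.083 / 142.053 × 100 = 42.30%.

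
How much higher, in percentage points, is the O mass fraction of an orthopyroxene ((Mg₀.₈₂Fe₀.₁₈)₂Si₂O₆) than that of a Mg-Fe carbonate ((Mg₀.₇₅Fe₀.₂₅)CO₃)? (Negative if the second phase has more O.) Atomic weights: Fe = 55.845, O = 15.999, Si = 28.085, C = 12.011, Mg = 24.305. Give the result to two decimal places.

First mineral: 95.994 g O in 212.128 g formula = 45.25 wt% O.
Second mineral: 47.997 g O in 92.198 g formula = 52.06 wt% O.
45.25% − 52.06% gives a difference of -6.81 percentage points.

-6.81 percentage points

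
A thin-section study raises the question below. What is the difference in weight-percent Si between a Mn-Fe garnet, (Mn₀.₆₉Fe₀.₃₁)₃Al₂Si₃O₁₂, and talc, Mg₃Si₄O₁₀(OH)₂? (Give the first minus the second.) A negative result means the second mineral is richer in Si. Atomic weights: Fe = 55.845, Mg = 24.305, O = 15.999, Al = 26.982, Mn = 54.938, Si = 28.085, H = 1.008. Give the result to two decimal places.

-12.63 percentage points

M((Mn₀.₆₉Fe₀.₃₁)₃Al₂Si₃O₁₂) = 495.865 g/mol, so wt% Si = 84.255/495.865 × 100 = 16.99%.
M(Mg₃Si₄O₁₀(OH)₂) = 379.259 g/mol, so wt% Si = 112.340/379.259 × 100 = 29.62%.
16.99 − 29.62 = -12.63 pp.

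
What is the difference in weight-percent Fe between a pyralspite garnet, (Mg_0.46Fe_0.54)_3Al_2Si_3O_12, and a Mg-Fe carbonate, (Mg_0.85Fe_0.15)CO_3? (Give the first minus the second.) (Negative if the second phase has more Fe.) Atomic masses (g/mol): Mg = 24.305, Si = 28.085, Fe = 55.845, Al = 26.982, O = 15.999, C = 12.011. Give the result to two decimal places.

First mineral: 90.469 g Fe in 454.217 g formula = 19.92 wt% Fe.
Second mineral: 8.377 g Fe in 89.044 g formula = 9.41 wt% Fe.
19.92% − 9.41% gives a difference of 10.51 percentage points.

10.51 percentage points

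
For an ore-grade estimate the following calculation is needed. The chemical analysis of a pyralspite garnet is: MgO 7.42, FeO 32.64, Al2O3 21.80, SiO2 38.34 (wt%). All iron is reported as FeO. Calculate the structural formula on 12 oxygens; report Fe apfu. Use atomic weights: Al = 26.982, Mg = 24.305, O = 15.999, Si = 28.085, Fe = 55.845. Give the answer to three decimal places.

7.42 wt% MgO ÷ 40.304 g/mol = 0.18410 mol, giving 0.18410 Mg and 0.18410 O.
32.64 wt% FeO ÷ 71.844 g/mol = 0.45432 mol, giving 0.45432 Fe and 0.45432 O.
21.80 wt% Al2O3 ÷ 101.961 g/mol = 0.21381 mol, giving 0.42762 Al and 0.64143 O.
38.34 wt% SiO2 ÷ 60.083 g/mol = 0.63812 mol, giving 0.63812 Si and 1.27624 O.
Oxygen sums to 2.55609; scaling by 12/2.55609 = 4.69467 puts the formula on 12 O.
Fe: 0.45432 × 4.69467 = 2.133 atoms per formula unit.

2.133 Fe apfu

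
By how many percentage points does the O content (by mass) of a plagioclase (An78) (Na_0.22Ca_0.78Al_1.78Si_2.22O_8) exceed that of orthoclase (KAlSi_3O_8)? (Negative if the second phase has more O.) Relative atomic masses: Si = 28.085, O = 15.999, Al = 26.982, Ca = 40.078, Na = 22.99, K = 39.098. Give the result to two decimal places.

M(Na_0.22Ca_0.78Al_1.78Si_2.22O_8) = 274.687 g/mol, so wt% O = 127.992/274.687 × 100 = 46.60%.
M(KAlSi_3O_8) = 278.327 g/mol, so wt% O = 127.992/278.327 × 100 = 45.99%.
46.60 − 45.99 = 0.61 pp.

0.61 percentage points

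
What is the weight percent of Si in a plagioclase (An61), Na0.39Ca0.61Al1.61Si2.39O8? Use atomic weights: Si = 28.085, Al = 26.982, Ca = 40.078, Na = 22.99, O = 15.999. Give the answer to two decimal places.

Formula mass = 0.39·22.99 + 0.61·40.078 + 1.61·26.982 + 2.39·28.085 + 8·15.999 = 271.970 g/mol, of which 67.123 g is Si.
So Si makes up 67.123/271.970 = 0.2468 of the mass, i.e. 24.68%.

24.68 mass %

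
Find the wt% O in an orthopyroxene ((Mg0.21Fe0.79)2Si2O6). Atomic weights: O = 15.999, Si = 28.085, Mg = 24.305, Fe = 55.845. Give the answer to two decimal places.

38.30 wt%

M((Mg0.21Fe0.79)2Si2O6) = 250.607 g/mol.
O contributes 6 × 15.999 = 95.994 g per mole.
95.994/250.607 = 0.3830 → 38.30%.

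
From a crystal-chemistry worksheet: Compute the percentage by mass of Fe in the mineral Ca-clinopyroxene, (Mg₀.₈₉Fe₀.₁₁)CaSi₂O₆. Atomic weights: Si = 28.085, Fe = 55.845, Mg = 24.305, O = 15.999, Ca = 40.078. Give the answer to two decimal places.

2.79 weight percent

Formula mass = 0.89·24.305 + 0.11·55.845 + 1·40.078 + 2·28.085 + 6·15.999 = 220.016 g/mol, of which 6.143 g is Fe.
So Fe makes up 6.143/220.016 = 0.0279 of the mass, i.e. 2.79%.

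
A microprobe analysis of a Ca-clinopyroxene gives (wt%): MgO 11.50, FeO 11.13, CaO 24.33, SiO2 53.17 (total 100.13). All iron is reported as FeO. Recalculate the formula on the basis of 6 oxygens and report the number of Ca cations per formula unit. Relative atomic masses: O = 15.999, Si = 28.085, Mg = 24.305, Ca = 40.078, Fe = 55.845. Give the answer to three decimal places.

0.985 Ca apfu

MgO (M=40.304): mol = 0.28533; Mg = 0.28533, O = 0.28533.
FeO (M=71.844): mol = 0.15492; Fe = 0.15492, O = 0.15492.
CaO (M=56.077): mol = 0.43387; Ca = 0.43387, O = 0.43387.
SiO2 (M=60.083): mol = 0.88494; Si = 0.88494, O = 1.76988.
ΣO = 2.64400; factor = 6/ΣO = 2.26929.
Ca apfu = 0.43387 × 2.26929 = 0.985.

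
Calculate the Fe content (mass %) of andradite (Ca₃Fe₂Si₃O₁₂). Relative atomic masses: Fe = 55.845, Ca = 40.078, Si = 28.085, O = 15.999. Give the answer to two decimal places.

21.98 mass %

Formula mass = 3×40.078 + 2×55.845 + 3×28.085 + 12×15.999 = 508.167 g/mol, of which 111.690 g is Fe.
So Fe makes up 111.690/508.167 = 0.2198 of the mass, i.e. 21.98%.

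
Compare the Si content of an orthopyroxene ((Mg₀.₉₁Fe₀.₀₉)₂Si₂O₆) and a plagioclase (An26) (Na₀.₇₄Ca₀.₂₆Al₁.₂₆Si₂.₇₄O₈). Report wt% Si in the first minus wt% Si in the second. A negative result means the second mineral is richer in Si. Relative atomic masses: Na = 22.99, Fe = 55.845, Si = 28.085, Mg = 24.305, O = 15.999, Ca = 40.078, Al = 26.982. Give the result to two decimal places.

Si in (Mg₀.₉₁Fe₀.₀₉)₂Si₂O₆: molar mass 206.451 g/mol; 2×28.085 = 56.170 g → 27.21 wt%.
Si in Na₀.₇₄Ca₀.₂₆Al₁.₂₆Si₂.₇₄O₈: molar mass 266.375 g/mol; 2.74×28.085 = 76.953 g → 28.89 wt%.
Difference = 27.21 − 28.89 = -1.68 percentage points.

-1.68 percentage points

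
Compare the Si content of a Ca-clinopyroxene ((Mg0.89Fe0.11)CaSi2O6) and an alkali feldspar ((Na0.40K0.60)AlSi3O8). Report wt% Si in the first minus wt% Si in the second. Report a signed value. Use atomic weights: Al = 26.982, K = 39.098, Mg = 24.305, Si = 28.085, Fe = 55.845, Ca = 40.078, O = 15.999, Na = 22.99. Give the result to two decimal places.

Si in (Mg0.89Fe0.11)CaSi2O6: molar mass 220.016 g/mol; 2×28.085 = 56.170 g → 25.53 wt%.
Si in (Na0.40K0.60)AlSi3O8: molar mass 271.884 g/mol; 3×28.085 = 84.255 g → 30.99 wt%.
Difference = 25.53 − 30.99 = -5.46 percentage points.

-5.46 percentage points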